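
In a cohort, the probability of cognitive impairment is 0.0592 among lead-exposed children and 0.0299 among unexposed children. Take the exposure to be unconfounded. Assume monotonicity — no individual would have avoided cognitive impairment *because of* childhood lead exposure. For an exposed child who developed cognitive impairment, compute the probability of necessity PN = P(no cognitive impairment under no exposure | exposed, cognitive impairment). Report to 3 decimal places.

Let p₁ = 0.0592, p₀ = 0.0299.
Under exogeneity and monotonicity, PN = (p₁ − p₀) / p₁.
PN = (0.0592 − 0.0299) / 0.0592 = 0.0293 / 0.0592 ≈ 0.4949

PN ≈ 0.495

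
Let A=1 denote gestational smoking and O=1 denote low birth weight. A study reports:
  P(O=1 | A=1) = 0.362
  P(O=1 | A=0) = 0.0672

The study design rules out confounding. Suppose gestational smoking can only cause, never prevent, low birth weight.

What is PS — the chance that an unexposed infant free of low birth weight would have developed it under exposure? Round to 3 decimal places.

PS ≈ 0.316

Let p₁ = 0.362, p₀ = 0.0672.
Under exogeneity and monotonicity, PS = (p₁ − p₀) / (1 − p₀).
PS = (0.362 − 0.0672) / (1 − 0.0672) = 0.2948 / 0.9328 ≈ 0.3160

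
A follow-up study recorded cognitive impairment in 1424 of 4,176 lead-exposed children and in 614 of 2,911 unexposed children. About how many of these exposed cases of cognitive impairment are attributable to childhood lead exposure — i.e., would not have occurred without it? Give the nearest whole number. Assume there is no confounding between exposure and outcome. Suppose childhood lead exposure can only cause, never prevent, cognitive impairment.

p₁ = P(outcome | exposed) = 1424/4176 = 0.341
p₀ = P(outcome | unexposed) = 614/2911 = 0.21092
PN = (p₁ − p₀)/p₁ = (0.341 − 0.21092) / 0.341 ≈ 0.38145.
Attributable cases ≈ PN × (exposed cases) = 0.38145 × 1424 ≈ 543.18.

about 543 cases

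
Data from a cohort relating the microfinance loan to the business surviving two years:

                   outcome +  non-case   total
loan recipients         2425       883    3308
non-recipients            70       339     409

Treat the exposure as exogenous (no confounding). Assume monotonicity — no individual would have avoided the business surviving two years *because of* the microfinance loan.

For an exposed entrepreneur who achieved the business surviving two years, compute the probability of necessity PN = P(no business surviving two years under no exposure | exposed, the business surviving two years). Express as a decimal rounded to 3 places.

PN ≈ 0.767

p₁ = P(outcome | exposed) = 2425/3308 = 0.73307
p₀ = P(outcome | unexposed) = 70/409 = 0.17115
Under exogeneity and monotonicity, PN = (p₁ − p₀) / p₁.
PN = (0.73307 − 0.17115) / 0.73307 = 0.56192 / 0.73307 ≈ 0.7665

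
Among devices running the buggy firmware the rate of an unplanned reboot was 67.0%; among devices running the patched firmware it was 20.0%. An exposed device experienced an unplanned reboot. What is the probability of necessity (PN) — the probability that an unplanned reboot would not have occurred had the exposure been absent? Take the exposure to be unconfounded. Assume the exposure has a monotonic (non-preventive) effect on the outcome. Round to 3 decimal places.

p₁ = 0.67, p₀ = 0.2.
Under exogeneity and monotonicity, PN = (p₁ − p₀) / p₁.
PN = (0.67 − 0.2) / 0.67 = 0.47 / 0.67 ≈ 0.7015

PN ≈ 0.701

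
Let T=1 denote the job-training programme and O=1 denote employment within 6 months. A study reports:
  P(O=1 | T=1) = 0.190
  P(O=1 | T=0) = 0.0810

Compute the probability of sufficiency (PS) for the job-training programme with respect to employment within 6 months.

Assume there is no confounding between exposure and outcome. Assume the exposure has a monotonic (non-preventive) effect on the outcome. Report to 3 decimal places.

Let p₁ = 0.19, p₀ = 0.081.
Under exogeneity and monotonicity, PS = (p₁ − p₀) / (1 − p₀).
PS = (0.19 − 0.081) / (1 − 0.081) = 0.109 / 0.919 ≈ 0.1186

PS ≈ 0.119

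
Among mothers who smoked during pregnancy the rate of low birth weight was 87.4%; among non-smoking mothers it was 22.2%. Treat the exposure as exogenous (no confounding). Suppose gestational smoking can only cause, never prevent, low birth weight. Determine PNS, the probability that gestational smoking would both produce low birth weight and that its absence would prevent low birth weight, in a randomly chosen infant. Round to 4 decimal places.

PNS ≈ 0.6520

p₁ = 0.874, p₀ = 0.222.
Under exogeneity and monotonicity, PNS = p₁ − p₀.
PNS = 0.874 − 0.222 = 0.652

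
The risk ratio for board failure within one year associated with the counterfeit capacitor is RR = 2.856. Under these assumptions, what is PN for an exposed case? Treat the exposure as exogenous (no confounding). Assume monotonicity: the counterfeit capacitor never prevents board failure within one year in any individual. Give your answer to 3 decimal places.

PN ≈ 0.650

Under exogeneity and monotonicity, PN = (RR − 1) / RR = 1 − 1/RR.
PN = (2.856 − 1) / 2.856 = 1.856 / 2.856 ≈ 0.6499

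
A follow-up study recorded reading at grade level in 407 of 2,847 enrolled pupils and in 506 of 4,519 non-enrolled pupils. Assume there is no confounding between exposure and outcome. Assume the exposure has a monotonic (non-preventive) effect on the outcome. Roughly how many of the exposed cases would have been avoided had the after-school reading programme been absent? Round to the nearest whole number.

about 88 cases

p₁ = P(outcome | exposed) = 407/2847 = 0.14296
p₀ = P(outcome | unexposed) = 506/4519 = 0.11197
PN = (p₁ − p₀)/p₁ = (0.14296 − 0.11197) / 0.14296 ≈ 0.21675.
Attributable cases ≈ PN × (exposed cases) = 0.21675 × 407 ≈ 88.22.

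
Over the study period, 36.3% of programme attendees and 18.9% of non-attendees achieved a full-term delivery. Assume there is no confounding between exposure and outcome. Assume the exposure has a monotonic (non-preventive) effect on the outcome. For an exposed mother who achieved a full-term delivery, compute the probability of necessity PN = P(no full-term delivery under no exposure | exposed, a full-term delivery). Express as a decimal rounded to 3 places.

PN ≈ 0.479

p₁ = 0.363, p₀ = 0.189.
Under exogeneity and monotonicity, PN = (p₁ − p₀) / p₁.
PN = (0.363 − 0.189) / 0.363 = 0.174 / 0.363 ≈ 0.4793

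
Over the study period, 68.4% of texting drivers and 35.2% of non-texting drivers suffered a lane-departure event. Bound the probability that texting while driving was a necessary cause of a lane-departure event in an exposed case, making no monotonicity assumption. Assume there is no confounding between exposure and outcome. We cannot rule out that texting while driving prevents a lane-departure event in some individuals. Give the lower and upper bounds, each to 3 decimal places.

0.485 ≤ PN ≤ 0.947

p₁ = 0.684, p₀ = 0.352.
Under exogeneity alone the bounds on PN are max{0,(p₁−p₀)/p₁} ≤ PN ≤ min{1,(1−p₀)/p₁}.
  lower = (p₁ − p₀)/p₁ = 0.332 / 0.684 ≈ 0.4854
  upper = min{1, (1 − p₀)/p₁} = 0.648 / 0.684 ≈ 0.9474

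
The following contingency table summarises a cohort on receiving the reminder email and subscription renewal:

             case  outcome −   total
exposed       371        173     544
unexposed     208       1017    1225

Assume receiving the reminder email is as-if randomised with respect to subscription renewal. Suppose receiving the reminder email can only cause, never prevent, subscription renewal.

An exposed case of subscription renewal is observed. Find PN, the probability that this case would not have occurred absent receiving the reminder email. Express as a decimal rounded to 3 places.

p₁ = P(outcome | exposed) = 371/544 = 0.68199
p₀ = P(outcome | unexposed) = 208/1225 = 0.1698
Under exogeneity and monotonicity, PN = (p₁ − p₀)/p₁.
PN = (0.68199 − 0.1698) / 0.68199 ≈ 0.7510

PN ≈ 0.751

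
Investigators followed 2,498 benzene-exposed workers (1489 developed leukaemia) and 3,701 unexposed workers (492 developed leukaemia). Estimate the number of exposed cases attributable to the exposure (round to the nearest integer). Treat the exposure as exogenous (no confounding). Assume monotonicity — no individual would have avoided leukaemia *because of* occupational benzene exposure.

about 1157 cases

p₁ = P(outcome | exposed) = 1489/2498 = 0.59608
p₀ = P(outcome | unexposed) = 492/3701 = 0.13294
PN = (p₁ − p₀)/p₁ = (0.59608 − 0.13294) / 0.59608 ≈ 0.77698.
Attributable cases ≈ PN × (exposed cases) = 0.77698 × 1489 ≈ 1156.92.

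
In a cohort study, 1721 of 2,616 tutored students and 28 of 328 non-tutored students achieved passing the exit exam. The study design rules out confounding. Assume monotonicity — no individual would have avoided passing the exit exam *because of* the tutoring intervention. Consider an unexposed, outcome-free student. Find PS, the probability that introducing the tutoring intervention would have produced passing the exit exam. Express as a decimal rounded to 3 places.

p₁ = P(outcome | exposed) = 1721/2616 = 0.65787
p₀ = P(outcome | unexposed) = 28/328 = 0.085366
Under exogeneity and monotonicity, PS = (p₁ − p₀) / (1 − p₀).
PS = (0.65787 − 0.085366) / (1 − 0.085366) = 0.57251 / 0.91463 ≈ 0.6259

PS ≈ 0.626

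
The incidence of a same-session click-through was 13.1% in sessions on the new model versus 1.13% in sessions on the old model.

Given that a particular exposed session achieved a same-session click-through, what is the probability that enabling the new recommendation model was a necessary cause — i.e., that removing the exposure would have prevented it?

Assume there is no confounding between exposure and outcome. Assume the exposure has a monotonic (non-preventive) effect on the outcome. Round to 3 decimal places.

p₁ = 0.131, p₀ = 0.0113.
Under exogeneity and monotonicity, PN = (p₁ − p₀) / p₁.
PN = (0.131 − 0.0113) / 0.131 = 0.1197 / 0.131 ≈ 0.9137

PN ≈ 0.914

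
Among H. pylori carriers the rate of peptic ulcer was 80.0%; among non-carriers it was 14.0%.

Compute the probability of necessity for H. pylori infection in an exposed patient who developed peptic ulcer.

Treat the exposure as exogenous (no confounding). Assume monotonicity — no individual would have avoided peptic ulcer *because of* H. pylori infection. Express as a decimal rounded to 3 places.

PN ≈ 0.825

p₁ = 0.8, p₀ = 0.14.
Under exogeneity and monotonicity, PN = (p₁ − p₀) / p₁.
PN = (0.8 − 0.14) / 0.8 = 0.66 / 0.8 ≈ 0.8250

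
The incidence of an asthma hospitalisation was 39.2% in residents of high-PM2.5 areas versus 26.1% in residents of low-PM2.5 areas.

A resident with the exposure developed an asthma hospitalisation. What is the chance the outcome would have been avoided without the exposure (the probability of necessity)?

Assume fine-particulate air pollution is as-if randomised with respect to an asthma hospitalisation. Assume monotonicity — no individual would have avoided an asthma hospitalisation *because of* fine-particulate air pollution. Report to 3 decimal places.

PN ≈ 0.334

p₁ = 0.392, p₀ = 0.261.
Under exogeneity and monotonicity, PN = (p₁ − p₀) / p₁.
PN = (0.392 − 0.261) / 0.392 = 0.131 / 0.392 ≈ 0.3342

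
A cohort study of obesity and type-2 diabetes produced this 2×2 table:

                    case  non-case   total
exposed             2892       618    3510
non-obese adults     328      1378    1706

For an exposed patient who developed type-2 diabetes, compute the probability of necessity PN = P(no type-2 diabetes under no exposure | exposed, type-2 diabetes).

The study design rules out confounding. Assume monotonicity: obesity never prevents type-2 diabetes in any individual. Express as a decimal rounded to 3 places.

PN ≈ 0.767

p₁ = P(outcome | exposed) = 2892/3510 = 0.82393
p₀ = P(outcome | unexposed) = 328/1706 = 0.19226
Under exogeneity and monotonicity, PN = (p₁ − p₀)/p₁.
PN = (0.82393 − 0.19226) / 0.82393 ≈ 0.7667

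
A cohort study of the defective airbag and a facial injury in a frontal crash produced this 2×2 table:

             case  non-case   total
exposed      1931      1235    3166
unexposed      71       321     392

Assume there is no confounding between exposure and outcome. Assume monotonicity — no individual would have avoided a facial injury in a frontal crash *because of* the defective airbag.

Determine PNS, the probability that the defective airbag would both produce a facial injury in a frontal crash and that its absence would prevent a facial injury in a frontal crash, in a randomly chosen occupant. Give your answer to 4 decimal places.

p₁ = P(outcome | exposed) = 1931/3166 = 0.60992
p₀ = P(outcome | unexposed) = 71/392 = 0.18112
Under exogeneity and monotonicity, PNS = p₁ − p₀.
PNS = 0.60992 − 0.18112 = 0.4288

PNS ≈ 0.4288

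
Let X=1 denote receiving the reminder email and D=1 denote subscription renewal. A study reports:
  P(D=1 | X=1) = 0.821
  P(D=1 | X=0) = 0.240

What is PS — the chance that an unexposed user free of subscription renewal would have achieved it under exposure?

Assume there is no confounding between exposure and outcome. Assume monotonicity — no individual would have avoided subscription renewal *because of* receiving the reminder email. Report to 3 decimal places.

PS ≈ 0.764

Let p₁ = 0.821, p₀ = 0.24.
Under exogeneity and monotonicity, PS = (p₁ − p₀) / (1 − p₀).
PS = (0.821 − 0.24) / (1 − 0.24) = 0.581 / 0.76 ≈ 0.7645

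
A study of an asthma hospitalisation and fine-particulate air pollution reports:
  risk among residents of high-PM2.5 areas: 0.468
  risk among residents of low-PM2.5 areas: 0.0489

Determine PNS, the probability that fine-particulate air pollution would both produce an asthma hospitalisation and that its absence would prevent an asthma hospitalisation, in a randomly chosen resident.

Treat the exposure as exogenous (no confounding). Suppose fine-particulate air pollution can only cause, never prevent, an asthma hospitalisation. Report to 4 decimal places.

PNS ≈ 0.4191

Let p₁ = 0.468, p₀ = 0.0489.
Under exogeneity and monotonicity, PNS = p₁ − p₀.
PNS = 0.468 − 0.0489 = 0.4191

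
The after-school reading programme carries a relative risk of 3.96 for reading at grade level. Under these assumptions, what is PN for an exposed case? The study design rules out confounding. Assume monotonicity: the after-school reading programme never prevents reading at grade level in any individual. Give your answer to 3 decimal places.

Under exogeneity and monotonicity, PN = (RR − 1) / RR = 1 − 1/RR.
PN = (3.96 − 1) / 3.96 = 2.96 / 3.96 ≈ 0.7475

PN ≈ 0.747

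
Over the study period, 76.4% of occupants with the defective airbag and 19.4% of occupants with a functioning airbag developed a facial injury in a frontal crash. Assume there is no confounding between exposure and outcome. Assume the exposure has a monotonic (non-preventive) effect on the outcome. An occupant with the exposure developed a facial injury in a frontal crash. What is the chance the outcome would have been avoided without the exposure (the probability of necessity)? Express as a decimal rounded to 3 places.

p₁ = 0.764, p₀ = 0.194.
Under exogeneity and monotonicity, PN = (p₁ − p₀) / p₁.
PN = (0.764 − 0.194) / 0.764 = 0.57 / 0.764 ≈ 0.7461

PN ≈ 0.746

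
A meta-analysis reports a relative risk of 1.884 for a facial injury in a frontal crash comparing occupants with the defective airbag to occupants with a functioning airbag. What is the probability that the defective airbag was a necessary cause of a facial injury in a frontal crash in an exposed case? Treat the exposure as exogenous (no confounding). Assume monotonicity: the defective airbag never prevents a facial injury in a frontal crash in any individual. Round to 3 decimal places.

Under exogeneity and monotonicity, PN = (RR − 1) / RR = 1 − 1/RR.
PN = (1.884 − 1) / 1.884 = 0.884 / 1.884 ≈ 0.4692

PN ≈ 0.469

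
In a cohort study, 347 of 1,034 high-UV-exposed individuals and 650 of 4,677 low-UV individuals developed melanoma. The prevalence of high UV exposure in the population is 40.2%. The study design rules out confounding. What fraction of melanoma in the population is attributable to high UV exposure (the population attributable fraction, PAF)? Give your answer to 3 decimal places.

p₁ = P(outcome | exposed) = 347/1034 = 0.33559
p₀ = P(outcome | unexposed) = 650/4677 = 0.13898
Overall risk P(Y=1) = π·p₁ + (1−π)·p₀ = 0.402×0.33559 + 0.598×0.13898 = 0.21802.
Under exogeneity, PAF = [P(Y=1) − p₀] / P(Y=1).
PAF = (0.21802 − 0.13898) / 0.21802 ≈ 0.3625

PAF ≈ 0.363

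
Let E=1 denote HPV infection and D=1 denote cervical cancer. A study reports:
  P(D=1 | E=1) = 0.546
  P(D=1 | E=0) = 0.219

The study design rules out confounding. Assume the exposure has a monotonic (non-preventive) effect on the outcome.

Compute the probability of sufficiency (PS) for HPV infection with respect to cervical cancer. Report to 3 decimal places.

Let p₁ = 0.546, p₀ = 0.219.
Under exogeneity and monotonicity, PS = (p₁ − p₀) / (1 − p₀).
PS = (0.546 − 0.219) / (1 − 0.219) = 0.327 / 0.781 ≈ 0.4187

PS ≈ 0.419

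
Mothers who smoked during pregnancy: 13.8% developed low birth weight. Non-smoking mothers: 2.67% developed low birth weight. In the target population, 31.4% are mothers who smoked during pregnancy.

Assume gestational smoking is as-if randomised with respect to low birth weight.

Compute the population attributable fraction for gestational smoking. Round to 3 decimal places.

PAF ≈ 0.567

p₁ = 0.138, p₀ = 0.0267.
Overall risk P(Y=1) = π·p₁ + (1−π)·p₀ = 0.314×0.138 + 0.686×0.0267 = 0.061648.
Under exogeneity, PAF = [P(Y=1) − p₀] / P(Y=1).
PAF = (0.061648 − 0.0267) / 0.061648 ≈ 0.5669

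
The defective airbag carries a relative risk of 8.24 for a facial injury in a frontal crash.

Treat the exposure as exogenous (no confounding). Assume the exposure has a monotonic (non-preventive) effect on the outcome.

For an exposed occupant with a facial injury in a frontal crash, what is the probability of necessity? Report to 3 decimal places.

Under exogeneity and monotonicity, PN = (RR − 1) / RR = 1 − 1/RR.
PN = (8.24 − 1) / 8.24 = 7.24 / 8.24 ≈ 0.8786

PN ≈ 0.879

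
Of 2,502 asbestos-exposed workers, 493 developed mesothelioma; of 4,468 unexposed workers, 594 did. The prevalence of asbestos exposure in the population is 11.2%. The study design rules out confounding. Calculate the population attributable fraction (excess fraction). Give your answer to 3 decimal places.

PAF ≈ 0.051

p₁ = P(outcome | exposed) = 493/2502 = 0.19704
p₀ = P(outcome | unexposed) = 594/4468 = 0.13295
Overall risk P(Y=1) = π·p₁ + (1−π)·p₀ = 0.112×0.19704 + 0.888×0.13295 = 0.14012.
Under exogeneity, PAF = [P(Y=1) − p₀] / P(Y=1).
PAF = (0.14012 − 0.13295) / 0.14012 ≈ 0.0512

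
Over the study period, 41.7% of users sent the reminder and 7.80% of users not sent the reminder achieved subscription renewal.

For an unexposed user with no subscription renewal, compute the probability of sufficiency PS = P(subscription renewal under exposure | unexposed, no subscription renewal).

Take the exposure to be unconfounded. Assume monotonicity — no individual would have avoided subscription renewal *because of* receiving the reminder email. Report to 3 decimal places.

PS ≈ 0.368

p₁ = 0.417, p₀ = 0.078.
Under exogeneity and monotonicity, PS = (p₁ − p₀) / (1 − p₀).
PS = (0.417 − 0.078) / (1 − 0.078) = 0.339 / 0.922 ≈ 0.3677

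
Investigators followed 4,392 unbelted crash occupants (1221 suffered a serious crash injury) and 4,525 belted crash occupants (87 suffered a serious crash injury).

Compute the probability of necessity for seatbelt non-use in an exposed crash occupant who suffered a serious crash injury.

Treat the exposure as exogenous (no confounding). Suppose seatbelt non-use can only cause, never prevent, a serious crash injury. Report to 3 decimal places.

p₁ = P(outcome | exposed) = 1221/4392 = 0.27801
p₀ = P(outcome | unexposed) = 87/4525 = 0.019227
Under exogeneity and monotonicity, PN = (p₁ − p₀) / p₁.
PN = (0.27801 − 0.019227) / 0.27801 = 0.25878 / 0.27801 ≈ 0.9308

PN ≈ 0.931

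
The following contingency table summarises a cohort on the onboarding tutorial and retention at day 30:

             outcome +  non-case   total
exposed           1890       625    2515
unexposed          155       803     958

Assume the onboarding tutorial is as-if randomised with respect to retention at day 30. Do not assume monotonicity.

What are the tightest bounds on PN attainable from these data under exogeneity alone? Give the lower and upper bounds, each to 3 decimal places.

0.785 ≤ PN ≤ 1.000

p₁ = P(outcome | exposed) = 1890/2515 = 0.75149
p₀ = P(outcome | unexposed) = 155/958 = 0.1618
Under exogeneity alone the bounds on PN are max{0,(p₁−p₀)/p₁} ≤ PN ≤ min{1,(1−p₀)/p₁}.
  lower = (p₁ − p₀)/p₁ = 0.5897 / 0.75149 ≈ 0.7847
  upper = min{1, (1 − p₀)/p₁} = 0.8382 / 0.75149 ≈ 1.1154 → capped at 1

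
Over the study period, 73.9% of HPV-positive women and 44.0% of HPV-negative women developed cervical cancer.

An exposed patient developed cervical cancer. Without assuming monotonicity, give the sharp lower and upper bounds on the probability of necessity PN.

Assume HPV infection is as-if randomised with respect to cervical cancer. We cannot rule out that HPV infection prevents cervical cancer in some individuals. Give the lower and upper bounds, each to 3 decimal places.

0.405 ≤ PN ≤ 0.758

p₁ = 0.739, p₀ = 0.44.
Under exogeneity alone the bounds on PN are max{0,(p₁−p₀)/p₁} ≤ PN ≤ min{1,(1−p₀)/p₁}.
  lower = (p₁ − p₀)/p₁ = 0.299 / 0.739 ≈ 0.4046
  upper = min{1, (1 − p₀)/p₁} = 0.56 / 0.739 ≈ 0.7578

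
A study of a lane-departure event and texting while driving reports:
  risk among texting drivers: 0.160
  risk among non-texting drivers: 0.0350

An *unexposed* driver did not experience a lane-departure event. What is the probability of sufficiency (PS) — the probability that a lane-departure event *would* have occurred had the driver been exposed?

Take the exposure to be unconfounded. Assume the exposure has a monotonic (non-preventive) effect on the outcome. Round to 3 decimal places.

Let p₁ = 0.16, p₀ = 0.035.
Under exogeneity and monotonicity, PS = (p₁ − p₀) / (1 − p₀).
PS = (0.16 − 0.035) / (1 − 0.035) = 0.125 / 0.965 ≈ 0.1295

PS ≈ 0.130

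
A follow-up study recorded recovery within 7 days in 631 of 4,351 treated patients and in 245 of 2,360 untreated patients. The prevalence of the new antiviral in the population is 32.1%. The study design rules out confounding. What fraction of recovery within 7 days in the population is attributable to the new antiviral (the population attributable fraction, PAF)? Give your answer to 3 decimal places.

PAF ≈ 0.113

p₁ = P(outcome | exposed) = 631/4351 = 0.14502
p₀ = P(outcome | unexposed) = 245/2360 = 0.10381
Overall risk P(Y=1) = π·p₁ + (1−π)·p₀ = 0.321×0.14502 + 0.679×0.10381 = 0.11704.
Under exogeneity, PAF = [P(Y=1) − p₀] / P(Y=1).
PAF = (0.11704 − 0.10381) / 0.11704 ≈ 0.1130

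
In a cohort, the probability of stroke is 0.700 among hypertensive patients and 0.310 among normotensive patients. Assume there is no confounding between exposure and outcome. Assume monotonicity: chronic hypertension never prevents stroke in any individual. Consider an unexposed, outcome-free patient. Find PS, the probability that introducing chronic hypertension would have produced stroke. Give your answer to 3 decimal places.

PS ≈ 0.565

Let p₁ = 0.7, p₀ = 0.31.
Under exogeneity and monotonicity, PS = (p₁ − p₀) / (1 − p₀).
PS = (0.7 − 0.31) / (1 − 0.31) = 0.39 / 0.69 ≈ 0.5652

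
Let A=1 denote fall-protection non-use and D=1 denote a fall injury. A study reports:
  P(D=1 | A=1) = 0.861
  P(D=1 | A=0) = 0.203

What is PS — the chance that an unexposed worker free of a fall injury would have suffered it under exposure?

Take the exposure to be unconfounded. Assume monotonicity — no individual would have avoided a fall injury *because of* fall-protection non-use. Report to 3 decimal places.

Let p₁ = 0.861, p₀ = 0.203.
Under exogeneity and monotonicity, PS = (p₁ − p₀) / (1 − p₀).
PS = (0.861 − 0.203) / (1 − 0.203) = 0.658 / 0.797 ≈ 0.8256

PS ≈ 0.826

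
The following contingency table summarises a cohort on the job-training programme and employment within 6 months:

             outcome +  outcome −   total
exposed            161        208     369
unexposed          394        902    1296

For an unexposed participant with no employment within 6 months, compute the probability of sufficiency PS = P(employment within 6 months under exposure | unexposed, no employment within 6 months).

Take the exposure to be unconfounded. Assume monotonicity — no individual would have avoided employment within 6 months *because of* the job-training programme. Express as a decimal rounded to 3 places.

p₁ = P(outcome | exposed) = 161/369 = 0.43631
p₀ = P(outcome | unexposed) = 394/1296 = 0.30401
Under exogeneity and monotonicity, PS = (p₁ − p₀) / (1 − p₀).
PS = (0.43631 − 0.30401) / (1 − 0.30401) = 0.1323 / 0.69599 ≈ 0.1901

PS ≈ 0.190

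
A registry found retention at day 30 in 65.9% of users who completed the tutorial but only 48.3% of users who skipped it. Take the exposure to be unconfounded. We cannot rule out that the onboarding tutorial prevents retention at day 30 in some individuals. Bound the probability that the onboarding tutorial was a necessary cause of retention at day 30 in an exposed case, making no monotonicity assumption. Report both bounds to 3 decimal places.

p₁ = 0.659, p₀ = 0.483.
Under exogeneity alone the bounds on PN are max{0,(p₁−p₀)/p₁} ≤ PN ≤ min{1,(1−p₀)/p₁}.
  lower = (p₁ − p₀)/p₁ = 0.176 / 0.659 ≈ 0.2671
  upper = min{1, (1 − p₀)/p₁} = 0.517 / 0.659 ≈ 0.7845

0.267 ≤ PN ≤ 0.785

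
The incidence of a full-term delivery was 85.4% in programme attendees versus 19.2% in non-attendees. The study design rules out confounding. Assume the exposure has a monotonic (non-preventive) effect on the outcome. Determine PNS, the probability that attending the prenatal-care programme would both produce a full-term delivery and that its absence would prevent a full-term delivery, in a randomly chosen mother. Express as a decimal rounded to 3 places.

PNS ≈ 0.662

p₁ = 0.854, p₀ = 0.192.
Under exogeneity and monotonicity, PNS = p₁ − p₀.
PNS = 0.854 − 0.192 = 0.662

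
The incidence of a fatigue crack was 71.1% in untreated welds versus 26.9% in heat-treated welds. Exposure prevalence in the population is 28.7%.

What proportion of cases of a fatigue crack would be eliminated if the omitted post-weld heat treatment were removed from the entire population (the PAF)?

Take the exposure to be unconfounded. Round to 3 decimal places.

p₁ = 0.711, p₀ = 0.269.
Overall risk P(Y=1) = π·p₁ + (1−π)·p₀ = 0.287×0.711 + 0.713×0.269 = 0.39585.
Under exogeneity, PAF = [P(Y=1) − p₀] / P(Y=1).
PAF = (0.39585 − 0.269) / 0.39585 ≈ 0.3205

PAF ≈ 0.320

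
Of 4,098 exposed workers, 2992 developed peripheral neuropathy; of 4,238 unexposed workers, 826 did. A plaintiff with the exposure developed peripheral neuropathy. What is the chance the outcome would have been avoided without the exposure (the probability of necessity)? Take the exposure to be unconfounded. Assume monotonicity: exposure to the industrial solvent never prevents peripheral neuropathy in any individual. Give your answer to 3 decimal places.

PN ≈ 0.733

p₁ = P(outcome | exposed) = 2992/4098 = 0.73011
p₀ = P(outcome | unexposed) = 826/4238 = 0.1949
Under exogeneity and monotonicity, PN = (p₁ − p₀) / p₁.
PN = (0.73011 − 0.1949) / 0.73011 = 0.53521 / 0.73011 ≈ 0.7331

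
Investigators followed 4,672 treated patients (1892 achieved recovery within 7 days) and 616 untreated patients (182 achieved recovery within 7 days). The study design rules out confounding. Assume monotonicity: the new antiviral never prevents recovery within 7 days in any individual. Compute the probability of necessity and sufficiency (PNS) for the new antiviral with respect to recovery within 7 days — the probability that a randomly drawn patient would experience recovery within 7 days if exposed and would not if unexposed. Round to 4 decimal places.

p₁ = P(outcome | exposed) = 1892/4672 = 0.40497
p₀ = P(outcome | unexposed) = 182/616 = 0.29545
Under exogeneity and monotonicity, PNS = p₁ − p₀.
PNS = 0.40497 − 0.29545 = 0.10951

PNS ≈ 0.1095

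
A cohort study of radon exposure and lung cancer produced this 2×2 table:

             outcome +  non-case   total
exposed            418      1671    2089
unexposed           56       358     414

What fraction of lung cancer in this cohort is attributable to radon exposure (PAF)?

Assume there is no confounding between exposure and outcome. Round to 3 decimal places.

p₁ = P(outcome | exposed) = 418/2089 = 0.2001
p₀ = P(outcome | unexposed) = 56/414 = 0.13527
Exposure prevalence π = 2089/2503 = 0.8346; overall risk P(Y=1) = 0.18937.
Under exogeneity, PAF = [P(Y=1) − p₀]/P(Y=1).
PAF = (0.18937 − 0.13527) / 0.18937 ≈ 0.2857

PAF ≈ 0.286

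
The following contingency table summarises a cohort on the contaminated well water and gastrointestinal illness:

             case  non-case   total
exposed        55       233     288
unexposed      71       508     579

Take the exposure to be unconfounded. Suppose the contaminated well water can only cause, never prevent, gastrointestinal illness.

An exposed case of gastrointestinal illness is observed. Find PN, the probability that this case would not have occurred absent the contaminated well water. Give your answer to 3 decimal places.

p₁ = P(outcome | exposed) = 55/288 = 0.19097
p₀ = P(outcome | unexposed) = 71/579 = 0.12263
Under exogeneity and monotonicity, PN = (p₁ − p₀) / p₁.
PN = (0.19097 − 0.12263) / 0.19097 = 0.068347 / 0.19097 ≈ 0.3579

PN ≈ 0.358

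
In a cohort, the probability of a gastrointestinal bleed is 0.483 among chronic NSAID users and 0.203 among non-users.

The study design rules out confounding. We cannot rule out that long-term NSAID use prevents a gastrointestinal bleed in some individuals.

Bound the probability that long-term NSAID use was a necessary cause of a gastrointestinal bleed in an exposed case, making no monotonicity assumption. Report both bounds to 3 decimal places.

0.580 ≤ PN ≤ 1.000

Let p₁ = 0.483, p₀ = 0.203.
Under exogeneity alone the bounds on PN are max{0,(p₁−p₀)/p₁} ≤ PN ≤ min{1,(1−p₀)/p₁}.
  lower = (p₁ − p₀)/p₁ = 0.28 / 0.483 ≈ 0.5797
  upper = min{1, (1 − p₀)/p₁} = 0.797 / 0.483 ≈ 1.6501 → capped at 1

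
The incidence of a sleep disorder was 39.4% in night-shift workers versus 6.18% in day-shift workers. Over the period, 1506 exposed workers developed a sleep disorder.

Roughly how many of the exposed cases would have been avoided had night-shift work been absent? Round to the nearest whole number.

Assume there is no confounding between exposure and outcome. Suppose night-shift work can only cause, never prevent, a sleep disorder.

about 1270 cases

p₁ = 0.394, p₀ = 0.0618.
PN = (p₁ − p₀)/p₁ = (0.394 − 0.0618) / 0.394 ≈ 0.84315.
Attributable cases ≈ PN × (exposed cases) = 0.84315 × 1506 ≈ 1269.78.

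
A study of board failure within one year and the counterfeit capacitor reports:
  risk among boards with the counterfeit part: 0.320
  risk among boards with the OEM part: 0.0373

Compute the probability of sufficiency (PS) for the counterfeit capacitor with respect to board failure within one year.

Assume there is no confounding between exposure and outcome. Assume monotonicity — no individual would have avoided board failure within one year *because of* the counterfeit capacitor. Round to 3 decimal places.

Let p₁ = 0.32, p₀ = 0.0373.
Under exogeneity and monotonicity, PS = (p₁ − p₀) / (1 − p₀).
PS = (0.32 − 0.0373) / (1 − 0.0373) = 0.2827 / 0.9627 ≈ 0.2937

PS ≈ 0.294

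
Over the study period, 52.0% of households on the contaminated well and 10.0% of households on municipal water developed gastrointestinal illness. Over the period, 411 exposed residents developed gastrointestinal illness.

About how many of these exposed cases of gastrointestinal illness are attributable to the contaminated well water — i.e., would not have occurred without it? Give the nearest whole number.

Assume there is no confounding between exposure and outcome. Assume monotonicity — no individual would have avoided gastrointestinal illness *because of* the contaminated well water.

p₁ = 0.52, p₀ = 0.1.
PN = (p₁ − p₀)/p₁ = (0.52 − 0.1) / 0.52 ≈ 0.80769.
Attributable cases ≈ PN × (exposed cases) = 0.80769 × 411 ≈ 331.96.

about 332 cases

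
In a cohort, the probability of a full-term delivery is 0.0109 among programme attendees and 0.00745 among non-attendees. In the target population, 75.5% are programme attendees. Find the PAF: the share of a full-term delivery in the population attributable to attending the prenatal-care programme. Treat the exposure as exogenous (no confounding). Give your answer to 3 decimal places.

Let p₁ = 0.0109, p₀ = 0.00745.
Overall risk P(Y=1) = π·p₁ + (1−π)·p₀ = 0.755×0.0109 + 0.245×0.00745 = 0.010055.
Under exogeneity, PAF = [P(Y=1) − p₀] / P(Y=1).
PAF = (0.010055 − 0.00745) / 0.010055 ≈ 0.2591

PAF ≈ 0.259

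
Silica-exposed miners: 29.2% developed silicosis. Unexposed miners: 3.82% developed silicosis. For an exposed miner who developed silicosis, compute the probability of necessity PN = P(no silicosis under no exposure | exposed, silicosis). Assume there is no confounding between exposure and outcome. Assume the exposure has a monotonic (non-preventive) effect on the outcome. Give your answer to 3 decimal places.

PN ≈ 0.869

p₁ = 0.292, p₀ = 0.0382.
Under exogeneity and monotonicity, PN = (p₁ − p₀) / p₁.
PN = (0.292 − 0.0382) / 0.292 = 0.2538 / 0.292 ≈ 0.8692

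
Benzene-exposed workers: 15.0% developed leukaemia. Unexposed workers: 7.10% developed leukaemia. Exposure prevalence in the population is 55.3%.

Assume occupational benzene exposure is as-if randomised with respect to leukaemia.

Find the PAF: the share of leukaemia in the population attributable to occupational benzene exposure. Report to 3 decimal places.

PAF ≈ 0.381

p₁ = 0.15, p₀ = 0.071.
Overall risk P(Y=1) = π·p₁ + (1−π)·p₀ = 0.553×0.15 + 0.447×0.071 = 0.11469.
Under exogeneity, PAF = [P(Y=1) − p₀] / P(Y=1).
PAF = (0.11469 − 0.071) / 0.11469 ≈ 0.3809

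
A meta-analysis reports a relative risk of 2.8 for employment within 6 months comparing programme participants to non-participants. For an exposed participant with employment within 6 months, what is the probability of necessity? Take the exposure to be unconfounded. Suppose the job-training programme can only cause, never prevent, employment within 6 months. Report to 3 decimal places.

Under exogeneity and monotonicity, PN = (RR − 1) / RR = 1 − 1/RR.
PN = (2.8 − 1) / 2.8 = 1.8 / 2.8 ≈ 0.6429

PN ≈ 0.643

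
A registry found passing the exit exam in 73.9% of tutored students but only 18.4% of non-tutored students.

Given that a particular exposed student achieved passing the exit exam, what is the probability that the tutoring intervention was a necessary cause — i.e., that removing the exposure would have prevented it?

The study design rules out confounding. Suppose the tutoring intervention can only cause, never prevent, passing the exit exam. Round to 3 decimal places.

PN ≈ 0.751

p₁ = 0.739, p₀ = 0.184.
Under exogeneity and monotonicity, PN = (p₁ − p₀) / p₁.
PN = (0.739 − 0.184) / 0.739 = 0.555 / 0.739 ≈ 0.7510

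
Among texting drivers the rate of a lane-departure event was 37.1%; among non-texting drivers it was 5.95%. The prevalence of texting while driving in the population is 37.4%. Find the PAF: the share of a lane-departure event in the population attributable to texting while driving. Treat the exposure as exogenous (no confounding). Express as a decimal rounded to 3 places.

p₁ = 0.371, p₀ = 0.0595.
Overall risk P(Y=1) = π·p₁ + (1−π)·p₀ = 0.374×0.371 + 0.626×0.0595 = 0.176.
Under exogeneity, PAF = [P(Y=1) − p₀] / P(Y=1).
PAF = (0.176 − 0.0595) / 0.176 ≈ 0.6619

PAF ≈ 0.662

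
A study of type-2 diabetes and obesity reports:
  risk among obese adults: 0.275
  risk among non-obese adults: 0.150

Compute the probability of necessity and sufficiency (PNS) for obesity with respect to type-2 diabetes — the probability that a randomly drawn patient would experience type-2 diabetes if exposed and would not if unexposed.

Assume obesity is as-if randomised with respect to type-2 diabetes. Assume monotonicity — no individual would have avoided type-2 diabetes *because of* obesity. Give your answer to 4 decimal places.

Let p₁ = 0.275, p₀ = 0.15.
Under exogeneity and monotonicity, PNS = p₁ − p₀.
PNS = 0.275 − 0.15 = 0.125

PNS ≈ 0.1250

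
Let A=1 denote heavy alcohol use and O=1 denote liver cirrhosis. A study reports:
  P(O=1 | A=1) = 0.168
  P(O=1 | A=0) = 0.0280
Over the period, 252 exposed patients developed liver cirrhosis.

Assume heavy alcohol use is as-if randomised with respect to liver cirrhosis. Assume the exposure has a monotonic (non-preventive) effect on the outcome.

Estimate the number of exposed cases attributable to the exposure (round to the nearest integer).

Let p₁ = 0.168, p₀ = 0.028.
PN = (p₁ − p₀)/p₁ = (0.168 − 0.028) / 0.168 ≈ 0.83333.
Attributable cases ≈ PN × (exposed cases) = 0.83333 × 252 ≈ 210.00.

about 210 cases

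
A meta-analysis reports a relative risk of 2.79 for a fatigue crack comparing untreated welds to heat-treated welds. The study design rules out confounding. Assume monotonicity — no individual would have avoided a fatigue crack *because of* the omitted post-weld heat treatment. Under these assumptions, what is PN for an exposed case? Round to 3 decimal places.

PN ≈ 0.642

Under exogeneity and monotonicity, PN = (RR − 1) / RR = 1 − 1/RR.
PN = (2.79 − 1) / 2.79 = 1.79 / 2.79 ≈ 0.6416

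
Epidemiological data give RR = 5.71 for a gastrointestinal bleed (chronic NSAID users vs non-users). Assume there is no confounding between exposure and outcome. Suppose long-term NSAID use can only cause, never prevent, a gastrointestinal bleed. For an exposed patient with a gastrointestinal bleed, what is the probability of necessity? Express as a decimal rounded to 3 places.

Under exogeneity and monotonicity, PN = (RR − 1) / RR = 1 − 1/RR.
PN = (5.71 − 1) / 5.71 = 4.71 / 5.71 ≈ 0.8249

PN ≈ 0.825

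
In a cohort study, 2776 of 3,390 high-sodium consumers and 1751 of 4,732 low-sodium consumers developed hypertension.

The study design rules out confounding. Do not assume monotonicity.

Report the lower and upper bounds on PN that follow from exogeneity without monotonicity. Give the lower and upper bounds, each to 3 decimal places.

p₁ = P(outcome | exposed) = 2776/3390 = 0.81888
p₀ = P(outcome | unexposed) = 1751/4732 = 0.37003
Under exogeneity alone the bounds on PN are max{0,(p₁−p₀)/p₁} ≤ PN ≤ min{1,(1−p₀)/p₁}.
  lower = (p₁ − p₀)/p₁ = 0.44885 / 0.81888 ≈ 0.5481
  upper = min{1, (1 − p₀)/p₁} = 0.62997 / 0.81888 ≈ 0.7693

0.548 ≤ PN ≤ 0.769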